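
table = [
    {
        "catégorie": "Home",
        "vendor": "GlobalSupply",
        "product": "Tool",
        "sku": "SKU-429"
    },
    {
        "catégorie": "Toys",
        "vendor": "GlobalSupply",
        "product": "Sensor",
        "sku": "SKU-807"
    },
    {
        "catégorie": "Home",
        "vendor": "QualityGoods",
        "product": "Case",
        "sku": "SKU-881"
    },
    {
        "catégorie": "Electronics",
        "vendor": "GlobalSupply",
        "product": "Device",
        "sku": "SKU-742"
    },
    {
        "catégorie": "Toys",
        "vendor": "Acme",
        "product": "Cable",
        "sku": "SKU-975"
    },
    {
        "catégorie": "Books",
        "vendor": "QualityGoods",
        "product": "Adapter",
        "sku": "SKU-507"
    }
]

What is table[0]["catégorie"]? "Home"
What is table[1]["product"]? "Sensor"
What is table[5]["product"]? "Adapter"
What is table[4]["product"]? "Cable"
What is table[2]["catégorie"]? "Home"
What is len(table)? 6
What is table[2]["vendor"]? "QualityGoods"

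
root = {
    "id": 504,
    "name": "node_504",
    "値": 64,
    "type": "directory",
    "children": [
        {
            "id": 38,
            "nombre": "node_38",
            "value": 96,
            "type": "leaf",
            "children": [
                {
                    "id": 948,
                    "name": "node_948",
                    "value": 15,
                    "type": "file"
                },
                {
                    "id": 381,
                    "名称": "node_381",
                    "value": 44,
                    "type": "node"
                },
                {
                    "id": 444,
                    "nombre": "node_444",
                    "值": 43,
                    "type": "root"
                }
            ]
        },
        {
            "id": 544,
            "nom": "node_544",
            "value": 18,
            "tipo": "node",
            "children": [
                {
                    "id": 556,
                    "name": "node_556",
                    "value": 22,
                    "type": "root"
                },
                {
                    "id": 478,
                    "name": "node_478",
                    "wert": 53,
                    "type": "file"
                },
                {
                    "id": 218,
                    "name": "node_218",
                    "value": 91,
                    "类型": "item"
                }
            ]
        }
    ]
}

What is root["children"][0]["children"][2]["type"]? "root"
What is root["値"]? 64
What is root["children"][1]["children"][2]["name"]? "node_218"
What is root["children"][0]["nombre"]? "node_38"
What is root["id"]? 504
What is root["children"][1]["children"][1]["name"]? "node_478"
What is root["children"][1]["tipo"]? "node"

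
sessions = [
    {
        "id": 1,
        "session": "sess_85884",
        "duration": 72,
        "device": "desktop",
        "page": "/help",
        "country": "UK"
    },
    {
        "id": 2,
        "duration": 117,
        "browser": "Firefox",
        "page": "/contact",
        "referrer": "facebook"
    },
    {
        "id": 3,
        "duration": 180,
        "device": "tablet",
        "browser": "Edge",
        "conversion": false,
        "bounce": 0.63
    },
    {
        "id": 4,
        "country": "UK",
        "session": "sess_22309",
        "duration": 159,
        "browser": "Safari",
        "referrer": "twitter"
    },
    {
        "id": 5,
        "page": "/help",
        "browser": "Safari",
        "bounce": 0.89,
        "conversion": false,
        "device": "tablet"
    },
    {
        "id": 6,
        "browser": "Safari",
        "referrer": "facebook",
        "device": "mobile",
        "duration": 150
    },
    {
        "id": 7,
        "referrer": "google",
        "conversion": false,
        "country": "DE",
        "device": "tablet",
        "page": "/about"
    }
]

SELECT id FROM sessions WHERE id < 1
[]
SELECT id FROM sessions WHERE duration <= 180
[1, 2, 3, 4, 6]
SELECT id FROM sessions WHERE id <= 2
[1, 2]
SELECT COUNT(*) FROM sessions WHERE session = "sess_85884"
1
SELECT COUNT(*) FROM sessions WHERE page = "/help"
2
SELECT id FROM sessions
[1, 2, 3, 4, 5, 6, 7]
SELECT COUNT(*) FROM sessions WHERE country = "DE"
1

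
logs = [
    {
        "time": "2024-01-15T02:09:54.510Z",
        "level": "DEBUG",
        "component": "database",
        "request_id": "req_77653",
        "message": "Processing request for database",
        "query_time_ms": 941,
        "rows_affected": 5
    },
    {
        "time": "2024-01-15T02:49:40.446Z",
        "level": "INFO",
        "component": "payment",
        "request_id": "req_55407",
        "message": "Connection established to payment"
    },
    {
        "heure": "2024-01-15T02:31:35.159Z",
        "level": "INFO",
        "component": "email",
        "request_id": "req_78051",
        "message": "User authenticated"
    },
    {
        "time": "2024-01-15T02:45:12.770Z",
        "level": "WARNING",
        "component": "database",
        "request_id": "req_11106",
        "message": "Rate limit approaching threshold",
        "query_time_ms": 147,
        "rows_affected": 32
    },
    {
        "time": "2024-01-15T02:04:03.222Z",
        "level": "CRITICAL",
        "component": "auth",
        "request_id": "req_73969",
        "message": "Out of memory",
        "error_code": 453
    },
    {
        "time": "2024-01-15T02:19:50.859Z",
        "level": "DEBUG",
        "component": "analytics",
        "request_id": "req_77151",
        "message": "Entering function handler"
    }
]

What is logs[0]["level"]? "DEBUG"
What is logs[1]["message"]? "Connection established to payment"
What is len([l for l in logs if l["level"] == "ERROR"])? 0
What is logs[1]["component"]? "payment"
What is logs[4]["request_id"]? "req_73969"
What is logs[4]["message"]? "Out of memory"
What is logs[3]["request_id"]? "req_11106"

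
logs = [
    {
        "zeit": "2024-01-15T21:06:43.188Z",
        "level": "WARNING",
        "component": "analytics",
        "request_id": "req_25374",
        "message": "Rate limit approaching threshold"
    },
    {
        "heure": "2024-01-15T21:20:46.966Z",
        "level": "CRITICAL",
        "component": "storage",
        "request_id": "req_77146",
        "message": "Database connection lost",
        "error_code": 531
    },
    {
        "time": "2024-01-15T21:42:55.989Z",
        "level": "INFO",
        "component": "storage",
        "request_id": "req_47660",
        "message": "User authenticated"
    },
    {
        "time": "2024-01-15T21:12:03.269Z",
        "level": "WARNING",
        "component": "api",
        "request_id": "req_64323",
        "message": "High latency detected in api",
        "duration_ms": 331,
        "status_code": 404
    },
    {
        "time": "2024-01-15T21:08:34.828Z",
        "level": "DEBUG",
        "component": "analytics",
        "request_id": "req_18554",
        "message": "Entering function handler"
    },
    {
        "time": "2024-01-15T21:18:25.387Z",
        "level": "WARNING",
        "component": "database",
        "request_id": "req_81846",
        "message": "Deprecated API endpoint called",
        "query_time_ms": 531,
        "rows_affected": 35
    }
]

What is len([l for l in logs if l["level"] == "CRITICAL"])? 1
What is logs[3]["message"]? "High latency detected in api"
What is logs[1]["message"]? "Database connection lost"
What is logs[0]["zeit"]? "2024-01-15T21:06:43.188Z"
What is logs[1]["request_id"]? "req_77146"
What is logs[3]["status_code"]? 404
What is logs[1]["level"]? "CRITICAL"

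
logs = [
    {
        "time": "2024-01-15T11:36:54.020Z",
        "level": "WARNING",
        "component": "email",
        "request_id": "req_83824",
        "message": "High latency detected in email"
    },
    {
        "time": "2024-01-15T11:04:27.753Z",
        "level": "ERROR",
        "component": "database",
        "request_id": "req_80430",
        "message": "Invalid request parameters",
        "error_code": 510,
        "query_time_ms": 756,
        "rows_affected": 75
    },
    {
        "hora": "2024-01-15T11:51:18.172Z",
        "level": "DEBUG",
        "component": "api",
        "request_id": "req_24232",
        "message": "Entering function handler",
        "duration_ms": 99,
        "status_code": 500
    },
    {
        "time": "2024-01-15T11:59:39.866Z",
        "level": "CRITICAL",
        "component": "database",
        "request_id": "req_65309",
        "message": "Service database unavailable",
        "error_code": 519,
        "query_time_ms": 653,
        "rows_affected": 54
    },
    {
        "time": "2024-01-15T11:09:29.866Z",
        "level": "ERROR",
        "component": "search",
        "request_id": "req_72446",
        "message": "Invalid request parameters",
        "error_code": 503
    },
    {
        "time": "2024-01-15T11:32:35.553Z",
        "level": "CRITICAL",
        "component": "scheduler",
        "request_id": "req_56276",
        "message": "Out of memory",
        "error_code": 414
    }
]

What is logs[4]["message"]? "Invalid request parameters"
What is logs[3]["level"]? "CRITICAL"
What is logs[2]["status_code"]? 500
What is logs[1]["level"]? "ERROR"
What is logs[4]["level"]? "ERROR"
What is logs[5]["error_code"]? 414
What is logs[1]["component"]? "database"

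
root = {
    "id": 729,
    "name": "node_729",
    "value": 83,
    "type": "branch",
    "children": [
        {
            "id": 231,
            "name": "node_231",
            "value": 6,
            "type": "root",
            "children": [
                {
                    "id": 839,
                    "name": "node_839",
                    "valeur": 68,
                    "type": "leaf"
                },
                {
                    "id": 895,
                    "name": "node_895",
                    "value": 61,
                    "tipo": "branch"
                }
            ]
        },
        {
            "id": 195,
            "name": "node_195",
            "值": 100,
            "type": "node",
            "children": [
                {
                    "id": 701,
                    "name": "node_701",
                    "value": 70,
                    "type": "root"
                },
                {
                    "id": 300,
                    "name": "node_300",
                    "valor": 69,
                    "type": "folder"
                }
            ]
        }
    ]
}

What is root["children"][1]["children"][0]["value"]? 70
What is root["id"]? 729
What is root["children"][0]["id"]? 231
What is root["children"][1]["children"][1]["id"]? 300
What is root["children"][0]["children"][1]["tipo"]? "branch"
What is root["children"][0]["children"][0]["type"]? "leaf"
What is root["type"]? "branch"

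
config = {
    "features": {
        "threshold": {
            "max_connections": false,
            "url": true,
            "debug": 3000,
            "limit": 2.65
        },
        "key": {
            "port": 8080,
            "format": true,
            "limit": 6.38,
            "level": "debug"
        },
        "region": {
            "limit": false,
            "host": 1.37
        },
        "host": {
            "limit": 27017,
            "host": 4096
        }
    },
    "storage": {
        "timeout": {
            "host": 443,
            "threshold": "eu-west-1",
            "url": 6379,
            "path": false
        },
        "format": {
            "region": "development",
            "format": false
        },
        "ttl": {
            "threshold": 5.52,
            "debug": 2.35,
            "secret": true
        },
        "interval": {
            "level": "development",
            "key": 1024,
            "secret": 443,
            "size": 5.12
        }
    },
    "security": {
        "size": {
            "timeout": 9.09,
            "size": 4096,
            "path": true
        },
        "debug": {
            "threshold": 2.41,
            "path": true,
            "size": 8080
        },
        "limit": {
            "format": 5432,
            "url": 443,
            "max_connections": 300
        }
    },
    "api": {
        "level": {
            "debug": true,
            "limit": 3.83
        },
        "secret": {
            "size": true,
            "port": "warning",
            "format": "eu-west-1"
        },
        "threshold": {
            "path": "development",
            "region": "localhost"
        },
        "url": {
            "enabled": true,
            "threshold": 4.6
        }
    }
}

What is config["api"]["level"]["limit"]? 3.83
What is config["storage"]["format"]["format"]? False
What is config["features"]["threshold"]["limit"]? 2.65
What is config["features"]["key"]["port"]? 8080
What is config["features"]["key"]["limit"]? 6.38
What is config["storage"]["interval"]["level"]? "development"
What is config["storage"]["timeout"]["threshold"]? "eu-west-1"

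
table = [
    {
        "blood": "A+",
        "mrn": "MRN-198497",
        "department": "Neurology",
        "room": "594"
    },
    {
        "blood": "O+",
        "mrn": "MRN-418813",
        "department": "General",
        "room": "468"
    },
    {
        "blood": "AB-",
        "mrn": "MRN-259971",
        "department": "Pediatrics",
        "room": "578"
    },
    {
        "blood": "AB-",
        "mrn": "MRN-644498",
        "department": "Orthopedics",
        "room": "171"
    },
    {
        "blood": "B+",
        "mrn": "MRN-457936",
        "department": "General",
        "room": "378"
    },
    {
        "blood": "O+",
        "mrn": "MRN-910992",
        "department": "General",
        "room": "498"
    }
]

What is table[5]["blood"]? "O+"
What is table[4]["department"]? "General"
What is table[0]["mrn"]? "MRN-198497"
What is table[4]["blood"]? "B+"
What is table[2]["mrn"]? "MRN-259971"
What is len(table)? 6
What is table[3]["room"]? "171"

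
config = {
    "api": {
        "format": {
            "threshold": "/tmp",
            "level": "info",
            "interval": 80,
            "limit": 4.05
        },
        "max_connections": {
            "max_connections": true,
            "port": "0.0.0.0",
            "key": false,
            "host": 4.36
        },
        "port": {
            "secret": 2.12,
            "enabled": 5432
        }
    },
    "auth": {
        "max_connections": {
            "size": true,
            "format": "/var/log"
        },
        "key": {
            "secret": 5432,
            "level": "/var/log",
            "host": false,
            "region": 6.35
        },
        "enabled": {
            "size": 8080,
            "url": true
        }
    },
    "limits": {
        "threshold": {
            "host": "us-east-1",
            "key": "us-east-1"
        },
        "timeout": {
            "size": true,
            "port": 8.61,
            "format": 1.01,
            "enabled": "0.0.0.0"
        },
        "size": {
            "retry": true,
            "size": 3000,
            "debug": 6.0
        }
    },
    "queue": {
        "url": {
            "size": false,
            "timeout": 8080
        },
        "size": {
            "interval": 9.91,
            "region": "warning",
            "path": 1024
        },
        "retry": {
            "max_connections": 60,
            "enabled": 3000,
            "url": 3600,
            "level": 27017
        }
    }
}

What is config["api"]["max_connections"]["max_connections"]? True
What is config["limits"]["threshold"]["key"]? "us-east-1"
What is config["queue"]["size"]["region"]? "warning"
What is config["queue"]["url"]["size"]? False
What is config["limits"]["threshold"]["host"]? "us-east-1"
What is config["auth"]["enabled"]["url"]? True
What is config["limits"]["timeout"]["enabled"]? "0.0.0.0"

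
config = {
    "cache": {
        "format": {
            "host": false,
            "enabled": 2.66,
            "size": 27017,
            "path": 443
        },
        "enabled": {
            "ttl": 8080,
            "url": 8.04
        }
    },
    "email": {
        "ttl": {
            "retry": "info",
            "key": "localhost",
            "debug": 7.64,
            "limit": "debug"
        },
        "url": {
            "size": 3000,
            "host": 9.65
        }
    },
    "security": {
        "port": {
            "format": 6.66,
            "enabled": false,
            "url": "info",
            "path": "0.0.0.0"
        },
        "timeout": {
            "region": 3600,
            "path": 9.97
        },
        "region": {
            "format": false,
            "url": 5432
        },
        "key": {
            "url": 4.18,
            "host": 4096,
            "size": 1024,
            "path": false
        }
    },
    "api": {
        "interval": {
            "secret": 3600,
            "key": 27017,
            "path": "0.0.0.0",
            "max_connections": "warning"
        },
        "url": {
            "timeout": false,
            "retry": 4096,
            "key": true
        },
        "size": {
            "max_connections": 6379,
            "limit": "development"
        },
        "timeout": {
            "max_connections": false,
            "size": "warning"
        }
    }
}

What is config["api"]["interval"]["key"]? 27017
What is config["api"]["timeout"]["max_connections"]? False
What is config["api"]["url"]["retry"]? 4096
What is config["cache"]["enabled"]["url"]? 8.04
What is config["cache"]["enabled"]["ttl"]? 8080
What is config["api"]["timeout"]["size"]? "warning"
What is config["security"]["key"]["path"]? False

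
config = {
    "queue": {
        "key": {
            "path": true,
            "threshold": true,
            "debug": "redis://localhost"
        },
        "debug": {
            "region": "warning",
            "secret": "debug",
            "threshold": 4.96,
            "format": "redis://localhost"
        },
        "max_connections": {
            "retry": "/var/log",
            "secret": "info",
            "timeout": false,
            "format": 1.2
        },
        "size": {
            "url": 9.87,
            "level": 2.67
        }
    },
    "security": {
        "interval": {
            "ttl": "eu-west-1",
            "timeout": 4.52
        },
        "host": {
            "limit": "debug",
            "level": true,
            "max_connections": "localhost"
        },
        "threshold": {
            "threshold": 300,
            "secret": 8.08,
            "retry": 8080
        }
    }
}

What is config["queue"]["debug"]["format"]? "redis://localhost"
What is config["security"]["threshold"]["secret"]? 8.08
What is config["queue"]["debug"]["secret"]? "debug"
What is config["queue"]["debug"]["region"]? "warning"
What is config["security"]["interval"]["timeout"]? 4.52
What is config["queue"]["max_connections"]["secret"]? "info"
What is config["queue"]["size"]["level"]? 2.67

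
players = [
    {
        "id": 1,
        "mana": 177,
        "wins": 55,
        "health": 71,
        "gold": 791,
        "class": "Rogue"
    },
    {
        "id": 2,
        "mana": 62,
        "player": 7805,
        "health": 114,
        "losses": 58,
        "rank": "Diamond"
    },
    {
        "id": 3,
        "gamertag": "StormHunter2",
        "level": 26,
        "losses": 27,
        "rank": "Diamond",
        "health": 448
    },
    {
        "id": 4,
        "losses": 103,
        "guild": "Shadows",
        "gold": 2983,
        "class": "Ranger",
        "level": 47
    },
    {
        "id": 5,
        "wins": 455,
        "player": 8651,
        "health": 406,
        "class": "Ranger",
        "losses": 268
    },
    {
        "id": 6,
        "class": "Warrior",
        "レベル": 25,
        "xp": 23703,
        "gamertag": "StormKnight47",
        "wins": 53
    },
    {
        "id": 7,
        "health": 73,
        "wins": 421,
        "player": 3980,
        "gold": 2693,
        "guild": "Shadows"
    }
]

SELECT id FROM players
[1, 2, 3, 4, 5, 6, 7]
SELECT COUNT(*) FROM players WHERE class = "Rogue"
1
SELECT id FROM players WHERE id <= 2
[1, 2]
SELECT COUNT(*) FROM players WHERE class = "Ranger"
2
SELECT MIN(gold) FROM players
791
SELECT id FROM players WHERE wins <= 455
[1, 5, 6, 7]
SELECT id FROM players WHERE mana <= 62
[2]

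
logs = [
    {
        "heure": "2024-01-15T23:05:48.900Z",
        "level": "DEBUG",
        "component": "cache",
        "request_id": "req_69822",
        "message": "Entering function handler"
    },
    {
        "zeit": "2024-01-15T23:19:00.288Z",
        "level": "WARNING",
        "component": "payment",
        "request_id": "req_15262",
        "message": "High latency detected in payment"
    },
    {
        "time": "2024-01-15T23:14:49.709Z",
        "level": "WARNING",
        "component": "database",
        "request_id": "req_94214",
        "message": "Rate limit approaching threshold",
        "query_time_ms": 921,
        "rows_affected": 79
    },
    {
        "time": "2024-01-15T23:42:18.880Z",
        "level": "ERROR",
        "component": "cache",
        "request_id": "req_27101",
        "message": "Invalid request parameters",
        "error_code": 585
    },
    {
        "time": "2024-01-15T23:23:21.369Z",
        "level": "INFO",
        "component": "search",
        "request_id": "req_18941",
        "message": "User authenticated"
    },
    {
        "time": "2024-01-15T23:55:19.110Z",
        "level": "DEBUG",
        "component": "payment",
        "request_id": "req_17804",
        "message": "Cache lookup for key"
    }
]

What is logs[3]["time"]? "2024-01-15T23:42:18.880Z"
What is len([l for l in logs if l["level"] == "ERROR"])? 1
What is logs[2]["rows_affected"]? 79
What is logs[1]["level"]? "WARNING"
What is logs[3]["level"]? "ERROR"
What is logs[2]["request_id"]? "req_94214"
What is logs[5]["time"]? "2024-01-15T23:55:19.110Z"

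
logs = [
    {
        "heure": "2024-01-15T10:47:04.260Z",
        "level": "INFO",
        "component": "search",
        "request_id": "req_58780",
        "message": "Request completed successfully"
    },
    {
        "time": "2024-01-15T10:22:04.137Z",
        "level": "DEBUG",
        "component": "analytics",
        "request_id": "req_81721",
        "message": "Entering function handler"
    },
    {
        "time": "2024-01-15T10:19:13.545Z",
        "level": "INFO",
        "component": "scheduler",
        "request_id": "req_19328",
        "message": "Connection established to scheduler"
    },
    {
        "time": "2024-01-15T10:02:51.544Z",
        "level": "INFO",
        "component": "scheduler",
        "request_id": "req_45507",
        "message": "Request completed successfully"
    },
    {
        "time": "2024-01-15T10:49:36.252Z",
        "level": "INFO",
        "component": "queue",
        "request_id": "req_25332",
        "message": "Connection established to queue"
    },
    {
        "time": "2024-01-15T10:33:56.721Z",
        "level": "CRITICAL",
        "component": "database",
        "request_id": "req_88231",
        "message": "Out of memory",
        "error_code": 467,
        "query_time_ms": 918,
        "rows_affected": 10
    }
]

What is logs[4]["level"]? "INFO"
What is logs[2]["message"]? "Connection established to scheduler"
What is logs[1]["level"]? "DEBUG"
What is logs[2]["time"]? "2024-01-15T10:19:13.545Z"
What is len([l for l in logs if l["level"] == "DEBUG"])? 1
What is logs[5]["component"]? "database"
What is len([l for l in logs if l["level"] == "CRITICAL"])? 1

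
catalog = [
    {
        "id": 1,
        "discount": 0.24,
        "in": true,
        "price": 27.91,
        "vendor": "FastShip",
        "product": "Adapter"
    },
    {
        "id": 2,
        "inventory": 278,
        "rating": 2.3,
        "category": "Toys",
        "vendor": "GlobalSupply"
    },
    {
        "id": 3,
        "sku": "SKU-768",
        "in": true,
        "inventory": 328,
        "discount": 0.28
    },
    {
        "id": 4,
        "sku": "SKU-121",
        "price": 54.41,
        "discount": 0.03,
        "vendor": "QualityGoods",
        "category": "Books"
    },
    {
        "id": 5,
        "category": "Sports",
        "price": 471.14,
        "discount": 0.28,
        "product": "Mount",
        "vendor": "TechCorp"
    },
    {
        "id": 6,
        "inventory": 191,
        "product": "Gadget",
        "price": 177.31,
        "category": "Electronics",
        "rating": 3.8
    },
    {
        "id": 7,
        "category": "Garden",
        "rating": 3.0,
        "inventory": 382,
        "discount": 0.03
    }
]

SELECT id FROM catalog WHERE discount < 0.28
[1, 4, 7]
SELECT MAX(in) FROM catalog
True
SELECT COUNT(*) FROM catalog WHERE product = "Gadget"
1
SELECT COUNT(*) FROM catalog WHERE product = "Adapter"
1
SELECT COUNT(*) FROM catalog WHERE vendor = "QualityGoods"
1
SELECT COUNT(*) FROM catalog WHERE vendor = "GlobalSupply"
1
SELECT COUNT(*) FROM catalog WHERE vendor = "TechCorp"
1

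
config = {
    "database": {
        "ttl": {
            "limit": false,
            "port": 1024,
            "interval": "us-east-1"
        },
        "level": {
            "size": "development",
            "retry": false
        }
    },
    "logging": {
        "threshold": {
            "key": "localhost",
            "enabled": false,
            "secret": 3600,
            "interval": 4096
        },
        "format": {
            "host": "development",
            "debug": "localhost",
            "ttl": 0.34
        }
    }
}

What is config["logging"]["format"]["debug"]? "localhost"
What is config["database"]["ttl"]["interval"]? "us-east-1"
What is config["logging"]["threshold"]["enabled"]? False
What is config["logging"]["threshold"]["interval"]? 4096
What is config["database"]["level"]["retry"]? False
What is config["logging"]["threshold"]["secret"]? 3600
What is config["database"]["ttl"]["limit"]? False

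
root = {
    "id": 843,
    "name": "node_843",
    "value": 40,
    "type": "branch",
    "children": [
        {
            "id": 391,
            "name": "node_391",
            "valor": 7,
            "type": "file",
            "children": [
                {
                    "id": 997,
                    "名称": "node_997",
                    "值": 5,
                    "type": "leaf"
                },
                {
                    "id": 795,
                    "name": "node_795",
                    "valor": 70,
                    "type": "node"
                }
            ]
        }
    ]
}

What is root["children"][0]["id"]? 391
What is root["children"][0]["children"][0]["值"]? 5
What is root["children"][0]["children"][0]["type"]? "leaf"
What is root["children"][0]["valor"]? 7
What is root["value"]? 40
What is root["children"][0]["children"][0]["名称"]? "node_997"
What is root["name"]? "node_843"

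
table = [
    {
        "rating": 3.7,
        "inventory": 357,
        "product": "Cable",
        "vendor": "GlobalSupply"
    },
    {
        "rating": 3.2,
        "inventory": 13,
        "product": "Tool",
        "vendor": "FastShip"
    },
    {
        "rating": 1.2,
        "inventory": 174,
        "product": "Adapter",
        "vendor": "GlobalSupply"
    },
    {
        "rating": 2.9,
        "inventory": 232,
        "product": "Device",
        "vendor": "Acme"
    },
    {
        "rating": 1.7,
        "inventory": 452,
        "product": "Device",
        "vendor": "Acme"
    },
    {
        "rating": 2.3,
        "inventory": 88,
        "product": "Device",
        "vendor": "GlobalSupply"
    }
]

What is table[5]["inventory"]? 88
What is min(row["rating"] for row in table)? 1.2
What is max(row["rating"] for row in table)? 3.7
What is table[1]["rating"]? 3.2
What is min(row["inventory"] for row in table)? 13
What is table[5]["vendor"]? "GlobalSupply"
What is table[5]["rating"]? 2.3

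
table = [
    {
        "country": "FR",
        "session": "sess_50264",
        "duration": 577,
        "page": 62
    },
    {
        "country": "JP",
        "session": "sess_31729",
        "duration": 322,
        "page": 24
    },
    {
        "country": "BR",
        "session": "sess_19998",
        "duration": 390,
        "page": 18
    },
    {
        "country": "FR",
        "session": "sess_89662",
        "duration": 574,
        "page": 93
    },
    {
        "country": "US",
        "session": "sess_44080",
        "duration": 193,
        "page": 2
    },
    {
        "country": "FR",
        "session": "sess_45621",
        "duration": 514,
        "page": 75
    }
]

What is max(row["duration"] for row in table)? 577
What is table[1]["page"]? 24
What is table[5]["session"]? "sess_45621"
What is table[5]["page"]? 75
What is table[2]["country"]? "BR"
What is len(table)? 6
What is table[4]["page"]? 2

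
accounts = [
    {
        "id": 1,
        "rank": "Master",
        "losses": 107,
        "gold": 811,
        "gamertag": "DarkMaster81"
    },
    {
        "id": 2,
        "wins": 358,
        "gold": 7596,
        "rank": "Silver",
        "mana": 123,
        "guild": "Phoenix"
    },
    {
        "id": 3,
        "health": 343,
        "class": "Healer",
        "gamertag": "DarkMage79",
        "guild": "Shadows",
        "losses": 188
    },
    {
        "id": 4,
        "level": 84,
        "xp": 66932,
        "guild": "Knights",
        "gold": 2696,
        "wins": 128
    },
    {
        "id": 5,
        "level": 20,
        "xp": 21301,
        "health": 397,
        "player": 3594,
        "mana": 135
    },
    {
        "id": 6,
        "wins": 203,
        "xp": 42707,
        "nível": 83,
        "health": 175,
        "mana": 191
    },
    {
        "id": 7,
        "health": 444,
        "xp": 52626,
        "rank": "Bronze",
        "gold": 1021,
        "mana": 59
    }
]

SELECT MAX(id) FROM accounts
7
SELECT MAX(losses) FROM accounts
188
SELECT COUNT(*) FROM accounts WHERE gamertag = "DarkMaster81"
1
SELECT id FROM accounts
[1, 2, 3, 4, 5, 6, 7]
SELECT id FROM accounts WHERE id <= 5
[1, 2, 3, 4, 5]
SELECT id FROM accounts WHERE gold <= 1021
[1, 7]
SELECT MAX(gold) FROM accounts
7596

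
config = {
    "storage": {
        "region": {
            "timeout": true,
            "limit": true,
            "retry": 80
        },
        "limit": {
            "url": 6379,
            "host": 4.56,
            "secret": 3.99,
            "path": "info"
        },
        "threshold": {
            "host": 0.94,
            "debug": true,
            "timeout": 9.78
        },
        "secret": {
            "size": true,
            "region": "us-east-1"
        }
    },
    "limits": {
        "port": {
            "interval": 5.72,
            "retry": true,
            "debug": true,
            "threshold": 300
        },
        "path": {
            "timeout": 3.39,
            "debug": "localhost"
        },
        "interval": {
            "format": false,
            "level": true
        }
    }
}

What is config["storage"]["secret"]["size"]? True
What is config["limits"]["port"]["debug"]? True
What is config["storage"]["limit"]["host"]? 4.56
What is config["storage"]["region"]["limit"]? True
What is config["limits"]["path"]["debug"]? "localhost"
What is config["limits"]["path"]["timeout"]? 3.39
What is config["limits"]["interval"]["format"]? False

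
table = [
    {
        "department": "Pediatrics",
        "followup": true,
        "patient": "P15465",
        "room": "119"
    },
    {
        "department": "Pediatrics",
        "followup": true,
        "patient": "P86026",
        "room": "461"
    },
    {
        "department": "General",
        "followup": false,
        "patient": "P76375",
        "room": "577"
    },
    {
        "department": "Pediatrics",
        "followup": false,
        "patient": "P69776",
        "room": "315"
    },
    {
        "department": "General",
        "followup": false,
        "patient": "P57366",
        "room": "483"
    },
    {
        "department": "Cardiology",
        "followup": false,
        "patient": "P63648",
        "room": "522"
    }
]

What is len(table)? 6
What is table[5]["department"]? "Cardiology"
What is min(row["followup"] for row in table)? False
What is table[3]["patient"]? "P69776"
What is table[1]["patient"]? "P86026"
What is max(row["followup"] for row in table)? True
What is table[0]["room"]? "119"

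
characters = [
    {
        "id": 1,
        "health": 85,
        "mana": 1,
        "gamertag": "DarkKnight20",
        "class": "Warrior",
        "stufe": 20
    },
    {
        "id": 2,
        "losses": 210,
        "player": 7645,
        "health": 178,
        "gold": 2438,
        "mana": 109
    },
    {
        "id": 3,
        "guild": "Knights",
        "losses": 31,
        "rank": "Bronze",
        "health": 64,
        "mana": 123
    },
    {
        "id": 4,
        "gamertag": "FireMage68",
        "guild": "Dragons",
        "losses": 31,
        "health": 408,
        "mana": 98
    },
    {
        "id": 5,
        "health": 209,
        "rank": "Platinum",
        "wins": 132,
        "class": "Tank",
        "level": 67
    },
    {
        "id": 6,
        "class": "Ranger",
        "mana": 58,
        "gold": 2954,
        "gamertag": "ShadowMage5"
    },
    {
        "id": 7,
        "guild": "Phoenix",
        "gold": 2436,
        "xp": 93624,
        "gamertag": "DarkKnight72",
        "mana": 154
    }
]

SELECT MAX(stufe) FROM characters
20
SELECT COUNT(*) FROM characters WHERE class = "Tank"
1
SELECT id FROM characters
[1, 2, 3, 4, 5, 6, 7]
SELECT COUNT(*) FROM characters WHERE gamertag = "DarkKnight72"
1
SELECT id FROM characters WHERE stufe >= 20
[1]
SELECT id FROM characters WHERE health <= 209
[1, 2, 3, 5]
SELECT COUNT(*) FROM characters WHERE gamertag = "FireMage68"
1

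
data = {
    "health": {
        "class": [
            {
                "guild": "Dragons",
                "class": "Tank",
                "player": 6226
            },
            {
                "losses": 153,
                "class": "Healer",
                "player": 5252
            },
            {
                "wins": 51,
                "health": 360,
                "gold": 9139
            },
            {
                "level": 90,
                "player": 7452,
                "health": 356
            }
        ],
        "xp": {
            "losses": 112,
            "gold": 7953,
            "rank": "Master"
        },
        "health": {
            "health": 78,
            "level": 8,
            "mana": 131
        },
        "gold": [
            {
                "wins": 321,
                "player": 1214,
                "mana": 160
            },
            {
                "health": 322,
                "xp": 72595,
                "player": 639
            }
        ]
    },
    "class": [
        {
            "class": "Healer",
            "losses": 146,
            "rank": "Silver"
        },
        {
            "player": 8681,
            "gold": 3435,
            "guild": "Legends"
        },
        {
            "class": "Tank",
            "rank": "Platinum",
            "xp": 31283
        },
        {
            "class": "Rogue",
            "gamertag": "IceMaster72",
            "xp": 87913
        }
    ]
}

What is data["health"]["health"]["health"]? 78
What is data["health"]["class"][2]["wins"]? 51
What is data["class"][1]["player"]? 8681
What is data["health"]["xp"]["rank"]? "Master"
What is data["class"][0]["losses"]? 146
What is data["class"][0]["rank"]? "Silver"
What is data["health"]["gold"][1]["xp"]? 72595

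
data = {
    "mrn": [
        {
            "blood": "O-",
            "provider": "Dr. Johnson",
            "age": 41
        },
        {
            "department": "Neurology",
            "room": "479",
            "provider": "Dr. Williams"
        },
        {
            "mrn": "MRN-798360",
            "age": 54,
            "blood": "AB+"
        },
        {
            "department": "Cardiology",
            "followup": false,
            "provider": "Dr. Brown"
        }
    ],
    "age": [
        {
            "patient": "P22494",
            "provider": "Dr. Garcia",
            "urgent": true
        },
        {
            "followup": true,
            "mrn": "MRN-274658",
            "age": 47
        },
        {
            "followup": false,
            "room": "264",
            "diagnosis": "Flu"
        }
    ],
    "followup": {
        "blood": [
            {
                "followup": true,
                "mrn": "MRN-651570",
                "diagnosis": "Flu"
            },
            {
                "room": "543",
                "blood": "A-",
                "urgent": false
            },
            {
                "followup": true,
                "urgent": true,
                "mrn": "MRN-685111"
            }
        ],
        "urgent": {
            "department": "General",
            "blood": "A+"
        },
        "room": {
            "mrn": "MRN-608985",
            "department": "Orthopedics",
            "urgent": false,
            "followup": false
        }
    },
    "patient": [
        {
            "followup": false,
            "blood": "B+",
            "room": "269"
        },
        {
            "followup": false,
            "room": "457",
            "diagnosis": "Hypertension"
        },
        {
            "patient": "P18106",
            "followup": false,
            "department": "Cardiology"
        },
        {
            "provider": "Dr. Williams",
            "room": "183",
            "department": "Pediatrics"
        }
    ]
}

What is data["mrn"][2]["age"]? 54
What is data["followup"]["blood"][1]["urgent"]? False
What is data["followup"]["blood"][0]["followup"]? True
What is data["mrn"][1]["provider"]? "Dr. Williams"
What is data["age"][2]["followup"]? False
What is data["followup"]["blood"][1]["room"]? "543"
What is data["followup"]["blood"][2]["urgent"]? True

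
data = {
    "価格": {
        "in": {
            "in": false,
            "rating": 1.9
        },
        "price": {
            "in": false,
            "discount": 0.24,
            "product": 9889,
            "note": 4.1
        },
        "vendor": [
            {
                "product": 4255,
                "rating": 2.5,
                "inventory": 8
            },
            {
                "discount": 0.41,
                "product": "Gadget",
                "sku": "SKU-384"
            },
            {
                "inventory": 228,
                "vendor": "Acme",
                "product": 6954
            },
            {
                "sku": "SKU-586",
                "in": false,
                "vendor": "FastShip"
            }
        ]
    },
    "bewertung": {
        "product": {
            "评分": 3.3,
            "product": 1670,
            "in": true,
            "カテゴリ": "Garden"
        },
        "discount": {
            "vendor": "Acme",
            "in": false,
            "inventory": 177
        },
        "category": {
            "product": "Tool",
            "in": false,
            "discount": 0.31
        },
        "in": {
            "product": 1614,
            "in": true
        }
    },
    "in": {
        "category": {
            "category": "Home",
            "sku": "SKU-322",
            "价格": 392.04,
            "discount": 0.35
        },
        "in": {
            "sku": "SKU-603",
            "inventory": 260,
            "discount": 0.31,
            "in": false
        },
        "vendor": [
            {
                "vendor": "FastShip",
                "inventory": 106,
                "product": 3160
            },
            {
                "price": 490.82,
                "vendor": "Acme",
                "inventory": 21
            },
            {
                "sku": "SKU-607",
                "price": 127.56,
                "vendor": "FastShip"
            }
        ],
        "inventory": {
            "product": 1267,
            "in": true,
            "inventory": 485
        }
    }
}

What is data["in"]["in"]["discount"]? 0.31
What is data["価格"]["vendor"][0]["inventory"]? 8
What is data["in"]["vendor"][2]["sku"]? "SKU-607"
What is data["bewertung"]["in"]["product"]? 1614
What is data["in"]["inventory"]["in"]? True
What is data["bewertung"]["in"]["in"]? True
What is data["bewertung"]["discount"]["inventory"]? 177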